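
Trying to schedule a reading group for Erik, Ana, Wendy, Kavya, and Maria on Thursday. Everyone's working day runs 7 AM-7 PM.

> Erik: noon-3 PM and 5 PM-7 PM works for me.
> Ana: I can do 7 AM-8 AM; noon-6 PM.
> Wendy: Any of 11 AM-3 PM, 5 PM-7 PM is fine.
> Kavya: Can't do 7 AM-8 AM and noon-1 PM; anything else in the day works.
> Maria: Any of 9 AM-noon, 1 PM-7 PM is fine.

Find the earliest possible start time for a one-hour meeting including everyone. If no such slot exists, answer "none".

13:00

Erik free: 12:00-15:00, 17:00-19:00.
Ana free: 07:00-08:00, 12:00-18:00.
Wendy free: 11:00-15:00, 17:00-19:00.
Kavya free: 08:00-12:00, 13:00-19:00 (invert busy blocks within the working day).
Maria free: 09:00-12:00, 13:00-19:00.
Erik ∩ Ana: 12:00-15:00, 17:00-18:00.
Erik ∩ Ana ∩ Wendy: 12:00-15:00, 17:00-18:00.
Erik ∩ Ana ∩ Wendy ∩ Kavya: 13:00-15:00, 17:00-18:00.
Erik ∩ Ana ∩ Wendy ∩ Kavya ∩ Maria: 13:00-15:00, 17:00-18:00.
Those are the intersection windows.
The first common window of at least 60 minutes is 13:00-15:00, so the earliest start is 13:00.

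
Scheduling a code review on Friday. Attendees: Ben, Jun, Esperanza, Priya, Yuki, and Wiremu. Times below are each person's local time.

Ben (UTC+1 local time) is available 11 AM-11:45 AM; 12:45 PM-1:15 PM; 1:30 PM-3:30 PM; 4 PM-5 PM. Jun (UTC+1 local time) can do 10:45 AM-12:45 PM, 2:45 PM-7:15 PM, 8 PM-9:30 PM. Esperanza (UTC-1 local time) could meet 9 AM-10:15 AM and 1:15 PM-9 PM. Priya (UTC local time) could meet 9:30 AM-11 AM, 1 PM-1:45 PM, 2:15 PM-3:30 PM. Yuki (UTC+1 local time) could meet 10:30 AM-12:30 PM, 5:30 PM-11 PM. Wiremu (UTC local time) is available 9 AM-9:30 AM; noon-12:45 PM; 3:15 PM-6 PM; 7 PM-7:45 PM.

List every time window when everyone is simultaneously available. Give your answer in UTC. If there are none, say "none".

Ben in UTC: 10:00-10:45, 11:45-12:15, 12:30-14:30, 15:00-16:00 (subtract 1h to convert from UTC+1).
Jun in UTC: 09:45-11:45, 13:45-18:15, 19:00-20:30 (subtract 1h to convert from UTC+1).
Esperanza in UTC: 10:00-11:15, 14:15-22:00 (add 1h to convert from UTC-1).
Priya in UTC: 09:30-11:00, 13:00-13:45, 14:15-15:30.
Yuki in UTC: 09:30-11:30, 16:30-22:00 (subtract 1h to convert from UTC+1).
Wiremu in UTC: 09:00-09:30, 12:00-12:45, 15:15-18:00, 19:00-19:45.
Ben ∩ Jun: 10:00-10:45, 13:45-14:30, 15:00-16:00.
Ben ∩ Jun ∩ Esperanza: 10:00-10:45, 14:15-14:30, 15:00-16:00.
Ben ∩ Jun ∩ Esperanza ∩ Priya: 10:00-10:45, 14:15-14:30, 15:00-15:30.
Ben ∩ Jun ∩ Esperanza ∩ Priya ∩ Yuki: 10:00-10:45.
Ben ∩ Jun ∩ Esperanza ∩ Priya ∩ Yuki ∩ Wiremu: ∅.
There is no time when everyone is free.

none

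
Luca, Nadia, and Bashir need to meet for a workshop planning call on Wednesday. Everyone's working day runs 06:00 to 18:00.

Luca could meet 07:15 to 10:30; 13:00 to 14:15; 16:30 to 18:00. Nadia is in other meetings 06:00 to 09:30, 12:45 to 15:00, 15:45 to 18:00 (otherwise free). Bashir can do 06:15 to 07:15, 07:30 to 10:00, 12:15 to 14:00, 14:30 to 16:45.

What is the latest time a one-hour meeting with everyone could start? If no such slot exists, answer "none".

Luca free: 07:15-10:30, 13:00-14:15, 16:30-18:00.
Nadia free: 09:30-12:45, 15:00-15:45 (invert busy blocks within the working day).
Bashir free: 06:15-07:15, 07:30-10:00, 12:15-14:00, 14:30-16:45.
Luca ∩ Nadia: 09:30-10:30.
Luca ∩ Nadia ∩ Bashir: 09:30-10:00.
No common window is at least 60 minutes long.

none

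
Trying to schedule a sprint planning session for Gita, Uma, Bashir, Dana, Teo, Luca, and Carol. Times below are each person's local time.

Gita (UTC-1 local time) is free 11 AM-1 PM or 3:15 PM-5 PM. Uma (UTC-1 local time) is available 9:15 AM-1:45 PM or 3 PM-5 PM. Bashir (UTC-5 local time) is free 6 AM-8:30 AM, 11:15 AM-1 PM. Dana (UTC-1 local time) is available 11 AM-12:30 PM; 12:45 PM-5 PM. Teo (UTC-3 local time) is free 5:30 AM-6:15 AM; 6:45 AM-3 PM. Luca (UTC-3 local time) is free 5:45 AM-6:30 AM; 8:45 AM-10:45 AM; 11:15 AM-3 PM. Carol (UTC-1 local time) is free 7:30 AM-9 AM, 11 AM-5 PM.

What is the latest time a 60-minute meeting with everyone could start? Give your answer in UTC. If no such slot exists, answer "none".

17:00

Gita in UTC: 12:00-14:00, 16:15-18:00 (add 1h to convert from UTC-1).
Uma in UTC: 10:15-14:45, 16:00-18:00 (add 1h to convert from UTC-1).
Bashir in UTC: 11:00-13:30, 16:15-18:00 (add 5h to convert from UTC-5).
Dana in UTC: 12:00-13:30, 13:45-18:00 (add 1h to convert from UTC-1).
Teo in UTC: 08:30-09:15, 09:45-18:00 (add 3h to convert from UTC-3).
Luca in UTC: 08:45-09:30, 11:45-13:45, 14:15-18:00 (add 3h to convert from UTC-3).
Carol in UTC: 08:30-10:00, 12:00-18:00 (add 1h to convert from UTC-1).
Gita ∩ Uma: 12:00-14:00, 16:15-18:00.
Gita ∩ Uma ∩ Bashir: 12:00-13:30, 16:15-18:00.
Gita ∩ Uma ∩ Bashir ∩ Dana: 12:00-13:30, 16:15-18:00.
Gita ∩ Uma ∩ Bashir ∩ Dana ∩ Teo: 12:00-13:30, 16:15-18:00.
Gita ∩ Uma ∩ Bashir ∩ Dana ∩ Teo ∩ Luca: 12:00-13:30, 16:15-18:00.
Gita ∩ Uma ∩ Bashir ∩ Dana ∩ Teo ∩ Luca ∩ Carol: 12:00-13:30, 16:15-18:00.
So the common availability across everyone is 12:00-13:30, 16:15-18:00.
The last common window of at least 60 minutes is 16:15-18:00; a 60-minute meeting can start as late as 17:00 and still end by 18:00.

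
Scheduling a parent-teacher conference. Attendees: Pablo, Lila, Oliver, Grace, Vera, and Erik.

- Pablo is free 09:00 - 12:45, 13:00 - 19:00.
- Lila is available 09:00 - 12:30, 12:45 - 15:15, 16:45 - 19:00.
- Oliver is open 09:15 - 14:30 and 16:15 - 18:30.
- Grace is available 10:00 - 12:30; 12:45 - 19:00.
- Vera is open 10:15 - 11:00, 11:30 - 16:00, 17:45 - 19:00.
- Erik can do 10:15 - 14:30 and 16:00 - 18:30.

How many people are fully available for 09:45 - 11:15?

3

Pablo, Lila, and Oliver can make the full 09:45-11:15 slot — that's 3.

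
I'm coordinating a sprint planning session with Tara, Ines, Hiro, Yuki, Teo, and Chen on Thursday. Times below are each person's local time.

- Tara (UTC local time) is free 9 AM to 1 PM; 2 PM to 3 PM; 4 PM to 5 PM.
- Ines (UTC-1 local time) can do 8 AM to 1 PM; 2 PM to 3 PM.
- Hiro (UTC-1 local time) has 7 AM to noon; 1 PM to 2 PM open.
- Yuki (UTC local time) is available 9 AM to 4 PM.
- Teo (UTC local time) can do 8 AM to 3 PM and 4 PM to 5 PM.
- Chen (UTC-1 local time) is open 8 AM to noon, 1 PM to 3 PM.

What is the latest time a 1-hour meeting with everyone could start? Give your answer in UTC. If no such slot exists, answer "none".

Tara in UTC: 09:00-13:00, 14:00-15:00, 16:00-17:00.
Ines in UTC: 09:00-14:00, 15:00-16:00 (add 1h to convert from UTC-1).
Hiro in UTC: 08:00-13:00, 14:00-15:00 (add 1h to convert from UTC-1).
Yuki in UTC: 09:00-16:00.
Teo in UTC: 08:00-15:00, 16:00-17:00.
Chen in UTC: 09:00-13:00, 14:00-16:00 (add 1h to convert from UTC-1).
Tara ∩ Ines: 09:00-13:00.
Tara ∩ Ines ∩ Hiro: 09:00-13:00.
Tara ∩ Ines ∩ Hiro ∩ Yuki: 09:00-13:00.
Tara ∩ Ines ∩ Hiro ∩ Yuki ∩ Teo: 09:00-13:00.
Tara ∩ Ines ∩ Hiro ∩ Yuki ∩ Teo ∩ Chen: 09:00-13:00.
The last common window of at least 60 minutes is 09:00-13:00; a 60-minute meeting can start as late as 12:00 and still end by 13:00.

12:00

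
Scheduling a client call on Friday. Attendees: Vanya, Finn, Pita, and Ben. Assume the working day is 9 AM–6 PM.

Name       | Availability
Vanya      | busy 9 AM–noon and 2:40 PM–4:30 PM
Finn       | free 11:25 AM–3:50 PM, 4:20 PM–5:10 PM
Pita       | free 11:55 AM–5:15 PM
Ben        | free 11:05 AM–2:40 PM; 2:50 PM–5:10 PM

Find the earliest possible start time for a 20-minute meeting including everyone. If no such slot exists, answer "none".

12:00

Vanya free: 12:00-14:40, 16:30-18:00 (invert busy blocks within the working day).
Finn free: 11:25-15:50, 16:20-17:10.
Pita free: 11:55-17:15.
Ben free: 11:05-14:40, 14:50-17:10.
Vanya ∩ Finn: 12:00-14:40, 16:30-17:10.
Vanya ∩ Finn ∩ Pita: 12:00-14:40, 16:30-17:10.
Vanya ∩ Finn ∩ Pita ∩ Ben: 12:00-14:40, 16:30-17:10.
Those are the intersection windows.
The first common window of at least 20 minutes is 12:00-14:40, so the earliest start is 12:00.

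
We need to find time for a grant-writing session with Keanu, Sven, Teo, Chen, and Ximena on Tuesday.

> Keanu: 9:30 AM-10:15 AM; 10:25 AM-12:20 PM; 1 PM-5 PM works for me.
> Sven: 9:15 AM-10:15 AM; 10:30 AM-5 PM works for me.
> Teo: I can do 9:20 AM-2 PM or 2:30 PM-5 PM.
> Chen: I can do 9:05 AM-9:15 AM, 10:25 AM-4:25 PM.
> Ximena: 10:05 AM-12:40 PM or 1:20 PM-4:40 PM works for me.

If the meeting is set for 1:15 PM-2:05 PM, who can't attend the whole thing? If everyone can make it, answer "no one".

Keanu: free for 13:15-14:05. Sven: free for 13:15-14:05. Teo: not fully free for 13:15-14:05. Chen: free for 13:15-14:05. Ximena: not fully free for 13:15-14:05.

Teo, Ximena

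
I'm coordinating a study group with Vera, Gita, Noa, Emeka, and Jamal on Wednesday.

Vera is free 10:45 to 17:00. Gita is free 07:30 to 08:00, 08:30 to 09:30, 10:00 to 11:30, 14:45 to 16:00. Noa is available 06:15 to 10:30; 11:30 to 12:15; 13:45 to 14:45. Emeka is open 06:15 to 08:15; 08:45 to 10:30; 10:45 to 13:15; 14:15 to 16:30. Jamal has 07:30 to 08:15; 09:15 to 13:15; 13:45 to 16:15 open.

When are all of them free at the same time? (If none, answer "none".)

none

Vera ∩ Gita: 10:45-11:30, 14:45-16:00.
Vera ∩ Gita ∩ Noa: ∅.
Vera ∩ Gita ∩ Noa ∩ Emeka: ∅.
Vera ∩ Gita ∩ Noa ∩ Emeka ∩ Jamal: ∅.
There is no time when everyone is free.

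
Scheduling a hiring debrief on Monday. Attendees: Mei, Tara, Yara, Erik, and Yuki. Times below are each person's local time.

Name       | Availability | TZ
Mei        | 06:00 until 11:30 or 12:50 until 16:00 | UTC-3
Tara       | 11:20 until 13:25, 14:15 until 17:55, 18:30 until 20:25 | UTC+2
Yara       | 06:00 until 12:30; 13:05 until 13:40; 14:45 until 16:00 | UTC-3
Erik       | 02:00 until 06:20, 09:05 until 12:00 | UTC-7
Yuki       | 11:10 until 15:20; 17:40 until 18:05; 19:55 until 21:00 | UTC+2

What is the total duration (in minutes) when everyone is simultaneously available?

220

Mei in UTC: 09:00-14:30, 15:50-19:00 (add 3h to convert from UTC-3).
Tara in UTC: 09:20-11:25, 12:15-15:55, 16:30-18:25 (subtract 2h to convert from UTC+2).
Yara in UTC: 09:00-15:30, 16:05-16:40, 17:45-19:00 (add 3h to convert from UTC-3).
Erik in UTC: 09:00-13:20, 16:05-19:00 (add 7h to convert from UTC-7).
Yuki in UTC: 09:10-13:20, 15:40-16:05, 17:55-19:00 (subtract 2h to convert from UTC+2).
Mei ∩ Tara: 09:20-11:25, 12:15-14:30, 15:50-15:55, 16:30-18:25.
Mei ∩ Tara ∩ Yara: 09:20-11:25, 12:15-14:30, 16:30-16:40, 17:45-18:25.
Mei ∩ Tara ∩ Yara ∩ Erik: 09:20-11:25, 12:15-13:20, 16:30-16:40, 17:45-18:25.
Mei ∩ Tara ∩ Yara ∩ Erik ∩ Yuki: 09:20-11:25, 12:15-13:20, 17:55-18:25.
Those are the intersection windows.
Summing the common windows: 125 + 65 + 30 = 220 minutes.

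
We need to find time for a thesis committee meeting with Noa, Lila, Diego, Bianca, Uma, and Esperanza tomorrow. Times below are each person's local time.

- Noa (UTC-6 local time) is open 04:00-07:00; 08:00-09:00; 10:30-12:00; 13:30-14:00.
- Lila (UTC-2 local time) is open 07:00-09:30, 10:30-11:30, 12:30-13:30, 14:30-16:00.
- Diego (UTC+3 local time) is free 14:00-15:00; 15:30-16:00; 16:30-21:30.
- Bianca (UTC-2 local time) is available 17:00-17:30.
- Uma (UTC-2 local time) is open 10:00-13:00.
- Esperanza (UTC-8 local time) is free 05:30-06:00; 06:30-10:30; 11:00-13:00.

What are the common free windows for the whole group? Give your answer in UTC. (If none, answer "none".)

none

Noa in UTC: 10:00-13:00, 14:00-15:00, 16:30-18:00, 19:30-20:00 (add 6h to convert from UTC-6).
Lila in UTC: 09:00-11:30, 12:30-13:30, 14:30-15:30, 16:30-18:00 (add 2h to convert from UTC-2).
Diego in UTC: 11:00-12:00, 12:30-13:00, 13:30-18:30 (subtract 3h to convert from UTC+3).
Bianca in UTC: 19:00-19:30 (add 2h to convert from UTC-2).
Uma in UTC: 12:00-15:00 (add 2h to convert from UTC-2).
Esperanza in UTC: 13:30-14:00, 14:30-18:30, 19:00-21:00 (add 8h to convert from UTC-8).
Noa ∩ Lila: 10:00-11:30, 12:30-13:00, 14:30-15:00, 16:30-18:00.
Noa ∩ Lila ∩ Diego: 11:00-11:30, 12:30-13:00, 14:30-15:00, 16:30-18:00.
Noa ∩ Lila ∩ Diego ∩ Bianca: ∅.
Noa ∩ Lila ∩ Diego ∩ Bianca ∩ Uma: ∅.
Noa ∩ Lila ∩ Diego ∩ Bianca ∩ Uma ∩ Esperanza: ∅.
There is no time when everyone is free.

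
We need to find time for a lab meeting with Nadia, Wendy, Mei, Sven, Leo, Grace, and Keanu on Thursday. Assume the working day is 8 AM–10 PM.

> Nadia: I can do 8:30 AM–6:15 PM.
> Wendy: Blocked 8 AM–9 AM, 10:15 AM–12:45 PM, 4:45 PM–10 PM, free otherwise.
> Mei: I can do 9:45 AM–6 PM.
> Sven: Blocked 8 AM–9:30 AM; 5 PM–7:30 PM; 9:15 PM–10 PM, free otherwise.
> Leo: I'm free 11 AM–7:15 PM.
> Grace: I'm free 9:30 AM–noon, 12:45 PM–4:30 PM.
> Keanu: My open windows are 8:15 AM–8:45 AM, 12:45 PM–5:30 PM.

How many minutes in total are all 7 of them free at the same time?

225

Nadia free: 08:30-18:15.
Wendy free: 09:00-10:15, 12:45-16:45 (invert busy blocks within the working day).
Mei free: 09:45-18:00.
Sven free: 09:30-17:00, 19:30-21:15 (invert busy blocks within the working day).
Leo free: 11:00-19:15.
Grace free: 09:30-12:00, 12:45-16:30.
Keanu free: 08:15-08:45, 12:45-17:30.
Nadia ∩ Wendy: 09:00-10:15, 12:45-16:45.
Nadia ∩ Wendy ∩ Mei: 09:45-10:15, 12:45-16:45.
Nadia ∩ Wendy ∩ Mei ∩ Sven: 09:45-10:15, 12:45-16:45.
Nadia ∩ Wendy ∩ Mei ∩ Sven ∩ Leo: 12:45-16:45.
Nadia ∩ Wendy ∩ Mei ∩ Sven ∩ Leo ∩ Grace: 12:45-16:30.
Nadia ∩ Wendy ∩ Mei ∩ Sven ∩ Leo ∩ Grace ∩ Keanu: 12:45-16:30.
Those are the intersection windows.
That's a single block of 225 minutes.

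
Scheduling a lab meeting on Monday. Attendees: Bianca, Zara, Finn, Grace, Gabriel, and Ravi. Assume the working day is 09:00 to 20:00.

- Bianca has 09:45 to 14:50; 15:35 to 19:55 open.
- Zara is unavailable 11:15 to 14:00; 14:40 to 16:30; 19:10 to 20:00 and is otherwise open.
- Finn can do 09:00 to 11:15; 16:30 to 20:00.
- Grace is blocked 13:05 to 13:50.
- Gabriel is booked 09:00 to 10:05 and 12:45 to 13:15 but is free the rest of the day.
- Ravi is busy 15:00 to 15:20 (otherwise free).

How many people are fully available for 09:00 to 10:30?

4

Bianca free: 09:45-14:50, 15:35-19:55.
Zara free: 09:00-11:15, 14:00-14:40, 16:30-19:10 (invert busy blocks within the working day).
Finn free: 09:00-11:15, 16:30-20:00.
Grace free: 09:00-13:05, 13:50-20:00 (invert busy blocks within the working day).
Gabriel free: 10:05-12:45, 13:15-20:00 (invert busy blocks within the working day).
Ravi free: 09:00-15:00, 15:20-20:00 (invert busy blocks within the working day).
Zara, Finn, Grace, and Ravi can make the full 09:00-10:30 slot — that's 4.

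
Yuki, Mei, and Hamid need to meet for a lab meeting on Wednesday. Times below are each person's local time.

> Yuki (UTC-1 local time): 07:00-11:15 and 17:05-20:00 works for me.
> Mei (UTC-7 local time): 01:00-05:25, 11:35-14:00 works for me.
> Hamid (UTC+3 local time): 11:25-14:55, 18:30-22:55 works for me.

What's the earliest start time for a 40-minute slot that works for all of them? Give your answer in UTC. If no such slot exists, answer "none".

08:25

Yuki in UTC: 08:00-12:15, 18:05-21:00 (add 1h to convert from UTC-1).
Mei in UTC: 08:00-12:25, 18:35-21:00 (add 7h to convert from UTC-7).
Hamid in UTC: 08:25-11:55, 15:30-19:55 (subtract 3h to convert from UTC+3).
Yuki ∩ Mei: 08:00-12:15, 18:35-21:00.
Yuki ∩ Mei ∩ Hamid: 08:25-11:55, 18:35-19:55.
So the common availability across everyone is 08:25-11:55, 18:35-19:55.
The first common window of at least 40 minutes is 08:25-11:55, so the earliest start is 08:25.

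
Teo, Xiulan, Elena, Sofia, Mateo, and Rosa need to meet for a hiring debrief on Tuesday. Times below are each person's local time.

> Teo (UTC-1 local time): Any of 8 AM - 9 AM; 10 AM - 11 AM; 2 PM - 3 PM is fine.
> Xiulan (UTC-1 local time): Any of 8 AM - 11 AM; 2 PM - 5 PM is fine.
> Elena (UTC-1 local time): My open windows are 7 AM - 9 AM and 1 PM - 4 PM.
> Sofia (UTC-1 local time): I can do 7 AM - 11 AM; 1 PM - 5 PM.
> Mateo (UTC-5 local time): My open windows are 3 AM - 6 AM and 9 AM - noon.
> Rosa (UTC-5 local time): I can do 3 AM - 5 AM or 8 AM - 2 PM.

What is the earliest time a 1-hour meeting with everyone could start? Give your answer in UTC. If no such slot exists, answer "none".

09:00

Teo in UTC: 09:00-10:00, 11:00-12:00, 15:00-16:00 (add 1h to convert from UTC-1).
Xiulan in UTC: 09:00-12:00, 15:00-18:00 (add 1h to convert from UTC-1).
Elena in UTC: 08:00-10:00, 14:00-17:00 (add 1h to convert from UTC-1).
Sofia in UTC: 08:00-12:00, 14:00-18:00 (add 1h to convert from UTC-1).
Mateo in UTC: 08:00-11:00, 14:00-17:00 (add 5h to convert from UTC-5).
Rosa in UTC: 08:00-10:00, 13:00-19:00 (add 5h to convert from UTC-5).
Teo ∩ Xiulan: 09:00-10:00, 11:00-12:00, 15:00-16:00.
Teo ∩ Xiulan ∩ Elena: 09:00-10:00, 15:00-16:00.
Teo ∩ Xiulan ∩ Elena ∩ Sofia: 09:00-10:00, 15:00-16:00.
Teo ∩ Xiulan ∩ Elena ∩ Sofia ∩ Mateo: 09:00-10:00, 15:00-16:00.
Teo ∩ Xiulan ∩ Elena ∩ Sofia ∩ Mateo ∩ Rosa: 09:00-10:00, 15:00-16:00.
The first common window of at least 60 minutes is 09:00-10:00, so the earliest start is 09:00.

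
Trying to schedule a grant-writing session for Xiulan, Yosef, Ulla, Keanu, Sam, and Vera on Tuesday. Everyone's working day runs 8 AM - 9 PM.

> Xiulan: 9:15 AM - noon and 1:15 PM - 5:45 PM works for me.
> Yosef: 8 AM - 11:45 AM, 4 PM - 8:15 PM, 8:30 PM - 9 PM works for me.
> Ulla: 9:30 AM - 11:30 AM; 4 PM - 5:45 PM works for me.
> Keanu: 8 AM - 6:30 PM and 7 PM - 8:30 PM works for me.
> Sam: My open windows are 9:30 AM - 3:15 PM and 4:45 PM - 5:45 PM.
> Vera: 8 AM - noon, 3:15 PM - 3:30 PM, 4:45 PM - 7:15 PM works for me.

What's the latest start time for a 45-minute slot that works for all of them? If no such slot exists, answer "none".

Xiulan ∩ Yosef: 09:15-11:45, 16:00-17:45.
Xiulan ∩ Yosef ∩ Ulla: 09:30-11:30, 16:00-17:45.
Xiulan ∩ Yosef ∩ Ulla ∩ Keanu: 09:30-11:30, 16:00-17:45.
Xiulan ∩ Yosef ∩ Ulla ∩ Keanu ∩ Sam: 09:30-11:30, 16:45-17:45.
Xiulan ∩ Yosef ∩ Ulla ∩ Keanu ∩ Sam ∩ Vera: 09:30-11:30, 16:45-17:45.
Those are the intersection windows.
The last common window of at least 45 minutes is 16:45-17:45; a 45-minute meeting can start as late as 17:00 and still end by 17:45.

17:00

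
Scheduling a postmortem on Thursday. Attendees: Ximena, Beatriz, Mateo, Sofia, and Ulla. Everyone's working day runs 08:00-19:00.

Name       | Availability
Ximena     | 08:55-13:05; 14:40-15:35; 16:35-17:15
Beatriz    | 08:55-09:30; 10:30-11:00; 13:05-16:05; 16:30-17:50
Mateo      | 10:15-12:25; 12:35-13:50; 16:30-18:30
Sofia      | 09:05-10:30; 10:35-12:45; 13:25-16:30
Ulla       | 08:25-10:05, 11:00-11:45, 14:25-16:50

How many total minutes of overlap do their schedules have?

0

Ximena ∩ Beatriz: 08:55-09:30, 10:30-11:00, 14:40-15:35, 16:35-17:15.
Ximena ∩ Beatriz ∩ Mateo: 10:30-11:00, 16:35-17:15.
Ximena ∩ Beatriz ∩ Mateo ∩ Sofia: 10:35-11:00.
Ximena ∩ Beatriz ∩ Mateo ∩ Sofia ∩ Ulla: ∅.
There is no time when everyone is free.
There is no common window, so the total is 0 minutes.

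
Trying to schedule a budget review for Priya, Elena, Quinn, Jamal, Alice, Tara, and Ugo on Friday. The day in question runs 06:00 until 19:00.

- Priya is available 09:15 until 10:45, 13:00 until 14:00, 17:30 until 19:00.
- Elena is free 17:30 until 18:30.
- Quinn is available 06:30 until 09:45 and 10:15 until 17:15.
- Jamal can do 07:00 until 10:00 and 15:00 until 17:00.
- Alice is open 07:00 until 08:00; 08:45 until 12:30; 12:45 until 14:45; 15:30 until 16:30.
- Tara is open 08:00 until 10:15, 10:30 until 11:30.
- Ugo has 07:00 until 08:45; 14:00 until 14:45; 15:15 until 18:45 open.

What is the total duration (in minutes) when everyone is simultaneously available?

0

Priya ∩ Elena: 17:30-18:30.
Priya ∩ Elena ∩ Quinn: ∅.
Priya ∩ Elena ∩ Quinn ∩ Jamal: ∅.
Priya ∩ Elena ∩ Quinn ∩ Jamal ∩ Alice: ∅.
Priya ∩ Elena ∩ Quinn ∩ Jamal ∩ Alice ∩ Tara: ∅.
Priya ∩ Elena ∩ Quinn ∩ Jamal ∩ Alice ∩ Tara ∩ Ugo: ∅.
There is no time when everyone is free.
There is no common window, so the total is 0 minutes.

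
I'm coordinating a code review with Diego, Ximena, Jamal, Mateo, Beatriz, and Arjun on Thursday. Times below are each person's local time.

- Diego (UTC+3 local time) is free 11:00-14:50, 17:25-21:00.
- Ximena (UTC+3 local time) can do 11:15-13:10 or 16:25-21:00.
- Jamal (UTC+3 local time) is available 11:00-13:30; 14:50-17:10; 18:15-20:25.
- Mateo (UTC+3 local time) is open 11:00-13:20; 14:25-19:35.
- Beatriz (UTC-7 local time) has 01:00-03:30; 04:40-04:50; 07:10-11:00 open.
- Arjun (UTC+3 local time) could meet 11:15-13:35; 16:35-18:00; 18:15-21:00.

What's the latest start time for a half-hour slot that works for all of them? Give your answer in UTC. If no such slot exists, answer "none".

Diego in UTC: 08:00-11:50, 14:25-18:00 (subtract 3h to convert from UTC+3).
Ximena in UTC: 08:15-10:10, 13:25-18:00 (subtract 3h to convert from UTC+3).
Jamal in UTC: 08:00-10:30, 11:50-14:10, 15:15-17:25 (subtract 3h to convert from UTC+3).
Mateo in UTC: 08:00-10:20, 11:25-16:35 (subtract 3h to convert from UTC+3).
Beatriz in UTC: 08:00-10:30, 11:40-11:50, 14:10-18:00 (add 7h to convert from UTC-7).
Arjun in UTC: 08:15-10:35, 13:35-15:00, 15:15-18:00 (subtract 3h to convert from UTC+3).
Diego ∩ Ximena: 08:15-10:10, 14:25-18:00.
Diego ∩ Ximena ∩ Jamal: 08:15-10:10, 15:15-17:25.
Diego ∩ Ximena ∩ Jamal ∩ Mateo: 08:15-10:10, 15:15-16:35.
Diego ∩ Ximena ∩ Jamal ∩ Mateo ∩ Beatriz: 08:15-10:10, 15:15-16:35.
Diego ∩ Ximena ∩ Jamal ∩ Mateo ∩ Beatriz ∩ Arjun: 08:15-10:10, 15:15-16:35.
So the common availability across everyone is 08:15-10:10, 15:15-16:35.
The last common window of at least 30 minutes is 15:15-16:35; a 30-minute meeting can start as late as 16:05 and still end by 16:35.

16:05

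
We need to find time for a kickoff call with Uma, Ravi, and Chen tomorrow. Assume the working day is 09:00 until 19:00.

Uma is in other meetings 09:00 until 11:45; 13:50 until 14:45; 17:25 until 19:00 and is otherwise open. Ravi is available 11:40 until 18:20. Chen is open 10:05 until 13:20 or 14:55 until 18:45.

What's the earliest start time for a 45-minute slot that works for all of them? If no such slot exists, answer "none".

Uma free: 11:45-13:50, 14:45-17:25 (invert busy blocks within the working day).
Ravi free: 11:40-18:20.
Chen free: 10:05-13:20, 14:55-18:45.
Uma ∩ Ravi: 11:45-13:50, 14:45-17:25.
Uma ∩ Ravi ∩ Chen: 11:45-13:20, 14:55-17:25.
So the common availability across everyone is 11:45-13:20, 14:55-17:25.
The first common window of at least 45 minutes is 11:45-13:20, so the earliest start is 11:45.

11:45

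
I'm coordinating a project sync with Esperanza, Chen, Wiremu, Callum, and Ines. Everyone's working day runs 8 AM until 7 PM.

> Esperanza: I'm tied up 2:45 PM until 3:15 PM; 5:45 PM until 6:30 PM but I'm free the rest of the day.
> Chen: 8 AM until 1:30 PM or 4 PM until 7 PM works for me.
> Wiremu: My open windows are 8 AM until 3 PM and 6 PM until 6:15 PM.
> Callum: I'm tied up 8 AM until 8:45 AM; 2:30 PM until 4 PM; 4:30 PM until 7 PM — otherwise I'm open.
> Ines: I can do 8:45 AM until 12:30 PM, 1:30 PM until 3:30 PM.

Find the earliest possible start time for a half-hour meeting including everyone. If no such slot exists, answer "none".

08:45

Esperanza free: 08:00-14:45, 15:15-17:45, 18:30-19:00 (invert busy blocks within the working day).
Chen free: 08:00-13:30, 16:00-19:00.
Wiremu free: 08:00-15:00, 18:00-18:15.
Callum free: 08:45-14:30, 16:00-16:30 (invert busy blocks within the working day).
Ines free: 08:45-12:30, 13:30-15:30.
Esperanza ∩ Chen: 08:00-13:30, 16:00-17:45, 18:30-19:00.
Esperanza ∩ Chen ∩ Wiremu: 08:00-13:30.
Esperanza ∩ Chen ∩ Wiremu ∩ Callum: 08:45-13:30.
Esperanza ∩ Chen ∩ Wiremu ∩ Callum ∩ Ines: 08:45-12:30.
The first common window of at least 30 minutes is 08:45-12:30, so the earliest start is 08:45.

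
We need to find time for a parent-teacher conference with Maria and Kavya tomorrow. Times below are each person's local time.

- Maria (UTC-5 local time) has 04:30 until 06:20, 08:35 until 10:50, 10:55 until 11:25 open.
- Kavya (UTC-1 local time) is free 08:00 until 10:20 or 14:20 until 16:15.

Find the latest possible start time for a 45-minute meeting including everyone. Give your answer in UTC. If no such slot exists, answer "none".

Maria in UTC: 09:30-11:20, 13:35-15:50, 15:55-16:25 (add 5h to convert from UTC-5).
Kavya in UTC: 09:00-11:20, 15:20-17:15 (add 1h to convert from UTC-1).
Maria ∩ Kavya: 09:30-11:20, 15:20-15:50, 15:55-16:25.
The last common window of at least 45 minutes is 09:30-11:20; a 45-minute meeting can start as late as 10:35 and still end by 11:20.

10:35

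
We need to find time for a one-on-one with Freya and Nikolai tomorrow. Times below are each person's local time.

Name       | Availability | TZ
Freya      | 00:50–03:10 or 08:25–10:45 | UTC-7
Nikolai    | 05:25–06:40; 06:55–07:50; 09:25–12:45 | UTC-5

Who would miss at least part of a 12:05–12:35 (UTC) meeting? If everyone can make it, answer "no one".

Freya in UTC: 07:50-10:10, 15:25-17:45 (add 7h to convert from UTC-7).
Nikolai in UTC: 10:25-11:40, 11:55-12:50, 14:25-17:45 (add 5h to convert from UTC-5).
Freya: not fully free for 12:05-12:35. Nikolai: free for 12:05-12:35.

Freya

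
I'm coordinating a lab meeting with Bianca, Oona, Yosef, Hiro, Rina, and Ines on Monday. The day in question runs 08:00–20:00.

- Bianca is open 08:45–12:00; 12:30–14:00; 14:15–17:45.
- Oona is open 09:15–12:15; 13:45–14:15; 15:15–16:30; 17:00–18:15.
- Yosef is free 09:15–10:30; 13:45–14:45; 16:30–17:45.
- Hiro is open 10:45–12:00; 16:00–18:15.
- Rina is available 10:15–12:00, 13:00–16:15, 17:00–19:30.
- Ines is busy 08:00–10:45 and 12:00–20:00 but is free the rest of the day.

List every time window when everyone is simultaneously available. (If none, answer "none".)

Bianca free: 08:45-12:00, 12:30-14:00, 14:15-17:45.
Oona free: 09:15-12:15, 13:45-14:15, 15:15-16:30, 17:00-18:15.
Yosef free: 09:15-10:30, 13:45-14:45, 16:30-17:45.
Hiro free: 10:45-12:00, 16:00-18:15.
Rina free: 10:15-12:00, 13:00-16:15, 17:00-19:30.
Ines free: 10:45-12:00 (invert busy blocks within the working day).
Bianca ∩ Oona: 09:15-12:00, 13:45-14:00, 15:15-16:30, 17:00-17:45.
Bianca ∩ Oona ∩ Yosef: 09:15-10:30, 13:45-14:00, 17:00-17:45.
Bianca ∩ Oona ∩ Yosef ∩ Hiro: 17:00-17:45.
Bianca ∩ Oona ∩ Yosef ∩ Hiro ∩ Rina: 17:00-17:45.
Bianca ∩ Oona ∩ Yosef ∩ Hiro ∩ Rina ∩ Ines: ∅.
There is no time when everyone is free.

none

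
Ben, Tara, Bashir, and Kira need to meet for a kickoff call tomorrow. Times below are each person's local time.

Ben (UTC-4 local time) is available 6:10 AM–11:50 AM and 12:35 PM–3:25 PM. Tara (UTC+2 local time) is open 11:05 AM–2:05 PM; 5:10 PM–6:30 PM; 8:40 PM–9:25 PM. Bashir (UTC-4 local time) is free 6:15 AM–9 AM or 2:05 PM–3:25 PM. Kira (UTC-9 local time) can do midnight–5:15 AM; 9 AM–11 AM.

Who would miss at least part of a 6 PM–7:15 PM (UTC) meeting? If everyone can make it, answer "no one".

Ben in UTC: 10:10-15:50, 16:35-19:25 (add 4h to convert from UTC-4).
Tara in UTC: 09:05-12:05, 15:10-16:30, 18:40-19:25 (subtract 2h to convert from UTC+2).
Bashir in UTC: 10:15-13:00, 18:05-19:25 (add 4h to convert from UTC-4).
Kira in UTC: 09:00-14:15, 18:00-20:00 (add 9h to convert from UTC-9).
Ben: free for 18:00-19:15. Tara: not fully free for 18:00-19:15. Bashir: not fully free for 18:00-19:15. Kira: free for 18:00-19:15.

Bashir, Tara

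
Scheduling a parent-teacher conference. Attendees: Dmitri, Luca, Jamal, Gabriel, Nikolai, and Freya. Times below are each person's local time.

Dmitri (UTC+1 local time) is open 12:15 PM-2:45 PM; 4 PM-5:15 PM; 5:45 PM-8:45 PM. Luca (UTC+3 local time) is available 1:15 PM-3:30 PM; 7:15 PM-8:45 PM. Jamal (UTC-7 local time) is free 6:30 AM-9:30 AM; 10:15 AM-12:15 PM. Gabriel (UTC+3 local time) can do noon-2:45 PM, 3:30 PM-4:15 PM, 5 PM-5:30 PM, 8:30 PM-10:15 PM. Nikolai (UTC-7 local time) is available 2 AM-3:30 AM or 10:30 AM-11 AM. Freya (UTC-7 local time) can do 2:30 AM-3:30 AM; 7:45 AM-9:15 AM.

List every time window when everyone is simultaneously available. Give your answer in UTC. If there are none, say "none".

none

Dmitri in UTC: 11:15-13:45, 15:00-16:15, 16:45-19:45 (subtract 1h to convert from UTC+1).
Luca in UTC: 10:15-12:30, 16:15-17:45 (subtract 3h to convert from UTC+3).
Jamal in UTC: 13:30-16:30, 17:15-19:15 (add 7h to convert from UTC-7).
Gabriel in UTC: 09:00-11:45, 12:30-13:15, 14:00-14:30, 17:30-19:15 (subtract 3h to convert from UTC+3).
Nikolai in UTC: 09:00-10:30, 17:30-18:00 (add 7h to convert from UTC-7).
Freya in UTC: 09:30-10:30, 14:45-16:15 (add 7h to convert from UTC-7).
Dmitri ∩ Luca: 11:15-12:30, 16:45-17:45.
Dmitri ∩ Luca ∩ Jamal: 17:15-17:45.
Dmitri ∩ Luca ∩ Jamal ∩ Gabriel: 17:30-17:45.
Dmitri ∩ Luca ∩ Jamal ∩ Gabriel ∩ Nikolai: 17:30-17:45.
Dmitri ∩ Luca ∩ Jamal ∩ Gabriel ∩ Nikolai ∩ Freya: ∅.
There is no time when everyone is free.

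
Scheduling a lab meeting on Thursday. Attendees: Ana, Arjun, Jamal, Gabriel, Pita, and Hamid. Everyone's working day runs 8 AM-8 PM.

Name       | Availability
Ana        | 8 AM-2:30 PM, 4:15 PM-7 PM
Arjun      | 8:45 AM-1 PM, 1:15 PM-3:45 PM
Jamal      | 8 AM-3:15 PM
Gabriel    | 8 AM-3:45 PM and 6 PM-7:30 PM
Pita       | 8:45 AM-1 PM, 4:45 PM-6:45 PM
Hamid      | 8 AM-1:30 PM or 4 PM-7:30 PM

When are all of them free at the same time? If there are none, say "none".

Ana ∩ Arjun: 08:45-13:00, 13:15-14:30.
Ana ∩ Arjun ∩ Jamal: 08:45-13:00, 13:15-14:30.
Ana ∩ Arjun ∩ Jamal ∩ Gabriel: 08:45-13:00, 13:15-14:30.
Ana ∩ Arjun ∩ Jamal ∩ Gabriel ∩ Pita: 08:45-13:00.
Ana ∩ Arjun ∩ Jamal ∩ Gabriel ∩ Pita ∩ Hamid: 08:45-13:00.

08:45-13:00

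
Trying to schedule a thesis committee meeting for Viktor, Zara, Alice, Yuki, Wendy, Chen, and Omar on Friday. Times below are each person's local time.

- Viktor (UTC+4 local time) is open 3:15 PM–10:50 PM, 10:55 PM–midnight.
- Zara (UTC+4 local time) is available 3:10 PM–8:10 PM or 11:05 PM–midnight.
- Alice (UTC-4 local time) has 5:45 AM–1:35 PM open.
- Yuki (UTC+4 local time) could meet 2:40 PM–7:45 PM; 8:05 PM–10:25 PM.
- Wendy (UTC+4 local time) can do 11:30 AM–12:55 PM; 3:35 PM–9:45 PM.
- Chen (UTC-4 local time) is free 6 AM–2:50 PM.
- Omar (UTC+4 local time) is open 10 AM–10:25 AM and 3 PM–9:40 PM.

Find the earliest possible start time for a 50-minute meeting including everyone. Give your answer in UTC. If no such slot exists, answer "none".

11:35

Viktor in UTC: 11:15-18:50, 18:55-20:00 (subtract 4h to convert from UTC+4).
Zara in UTC: 11:10-16:10, 19:05-20:00 (subtract 4h to convert from UTC+4).
Alice in UTC: 09:45-17:35 (add 4h to convert from UTC-4).
Yuki in UTC: 10:40-15:45, 16:05-18:25 (subtract 4h to convert from UTC+4).
Wendy in UTC: 07:30-08:55, 11:35-17:45 (subtract 4h to convert from UTC+4).
Chen in UTC: 10:00-18:50 (add 4h to convert from UTC-4).
Omar in UTC: 06:00-06:25, 11:00-17:40 (subtract 4h to convert from UTC+4).
Viktor ∩ Zara: 11:15-16:10, 19:05-20:00.
Viktor ∩ Zara ∩ Alice: 11:15-16:10.
Viktor ∩ Zara ∩ Alice ∩ Yuki: 11:15-15:45, 16:05-16:10.
Viktor ∩ Zara ∩ Alice ∩ Yuki ∩ Wendy: 11:35-15:45, 16:05-16:10.
Viktor ∩ Zara ∩ Alice ∩ Yuki ∩ Wendy ∩ Chen: 11:35-15:45, 16:05-16:10.
Viktor ∩ Zara ∩ Alice ∩ Yuki ∩ Wendy ∩ Chen ∩ Omar: 11:35-15:45, 16:05-16:10.
The first common window of at least 50 minutes is 11:35-15:45, so the earliest start is 11:35.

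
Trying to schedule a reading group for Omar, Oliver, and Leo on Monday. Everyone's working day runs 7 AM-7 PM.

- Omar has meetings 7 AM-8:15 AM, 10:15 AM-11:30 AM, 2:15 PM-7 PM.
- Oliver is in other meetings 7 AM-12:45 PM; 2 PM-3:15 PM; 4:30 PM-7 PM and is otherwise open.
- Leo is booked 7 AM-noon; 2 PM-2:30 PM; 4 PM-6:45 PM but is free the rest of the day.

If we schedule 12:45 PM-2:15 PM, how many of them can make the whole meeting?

1

Omar free: 08:15-10:15, 11:30-14:15 (invert busy blocks within the working day).
Oliver free: 12:45-14:00, 15:15-16:30 (invert busy blocks within the working day).
Leo free: 12:00-14:00, 14:30-16:00, 18:45-19:00 (invert busy blocks within the working day).
Omar can make the full 12:45-14:15 slot — that's 1.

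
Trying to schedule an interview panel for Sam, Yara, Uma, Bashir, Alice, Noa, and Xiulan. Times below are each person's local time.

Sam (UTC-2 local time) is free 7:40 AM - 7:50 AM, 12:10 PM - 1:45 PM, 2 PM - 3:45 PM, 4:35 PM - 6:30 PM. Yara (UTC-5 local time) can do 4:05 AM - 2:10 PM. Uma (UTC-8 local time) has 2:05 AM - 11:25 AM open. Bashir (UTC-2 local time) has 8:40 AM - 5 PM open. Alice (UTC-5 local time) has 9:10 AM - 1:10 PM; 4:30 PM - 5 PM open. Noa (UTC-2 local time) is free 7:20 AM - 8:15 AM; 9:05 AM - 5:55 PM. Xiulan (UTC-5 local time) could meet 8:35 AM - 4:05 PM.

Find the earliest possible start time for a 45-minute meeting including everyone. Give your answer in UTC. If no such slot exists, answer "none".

Sam in UTC: 09:40-09:50, 14:10-15:45, 16:00-17:45, 18:35-20:30 (add 2h to convert from UTC-2).
Yara in UTC: 09:05-19:10 (add 5h to convert from UTC-5).
Uma in UTC: 10:05-19:25 (add 8h to convert from UTC-8).
Bashir in UTC: 10:40-19:00 (add 2h to convert from UTC-2).
Alice in UTC: 14:10-18:10, 21:30-22:00 (add 5h to convert from UTC-5).
Noa in UTC: 09:20-10:15, 11:05-19:55 (add 2h to convert from UTC-2).
Xiulan in UTC: 13:35-21:05 (add 5h to convert from UTC-5).
Sam ∩ Yara: 09:40-09:50, 14:10-15:45, 16:00-17:45, 18:35-19:10.
Sam ∩ Yara ∩ Uma: 14:10-15:45, 16:00-17:45, 18:35-19:10.
Sam ∩ Yara ∩ Uma ∩ Bashir: 14:10-15:45, 16:00-17:45, 18:35-19:00.
Sam ∩ Yara ∩ Uma ∩ Bashir ∩ Alice: 14:10-15:45, 16:00-17:45.
Sam ∩ Yara ∩ Uma ∩ Bashir ∩ Alice ∩ Noa: 14:10-15:45, 16:00-17:45.
Sam ∩ Yara ∩ Uma ∩ Bashir ∩ Alice ∩ Noa ∩ Xiulan: 14:10-15:45, 16:00-17:45.
The first common window of at least 45 minutes is 14:10-15:45, so the earliest start is 14:10.

14:10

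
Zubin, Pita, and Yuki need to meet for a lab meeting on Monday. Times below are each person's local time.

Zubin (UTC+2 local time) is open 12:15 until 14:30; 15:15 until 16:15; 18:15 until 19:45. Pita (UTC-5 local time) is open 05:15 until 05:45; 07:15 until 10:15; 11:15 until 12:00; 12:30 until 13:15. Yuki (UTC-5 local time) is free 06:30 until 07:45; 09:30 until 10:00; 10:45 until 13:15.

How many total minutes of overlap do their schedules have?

Zubin in UTC: 10:15-12:30, 13:15-14:15, 16:15-17:45 (subtract 2h to convert from UTC+2).
Pita in UTC: 10:15-10:45, 12:15-15:15, 16:15-17:00, 17:30-18:15 (add 5h to convert from UTC-5).
Yuki in UTC: 11:30-12:45, 14:30-15:00, 15:45-18:15 (add 5h to convert from UTC-5).
Zubin ∩ Pita: 10:15-10:45, 12:15-12:30, 13:15-14:15, 16:15-17:00, 17:30-17:45.
Zubin ∩ Pita ∩ Yuki: 12:15-12:30, 16:15-17:00, 17:30-17:45.
Those are the intersection windows.
Summing the common windows: 15 + 45 + 15 = 75 minutes.

75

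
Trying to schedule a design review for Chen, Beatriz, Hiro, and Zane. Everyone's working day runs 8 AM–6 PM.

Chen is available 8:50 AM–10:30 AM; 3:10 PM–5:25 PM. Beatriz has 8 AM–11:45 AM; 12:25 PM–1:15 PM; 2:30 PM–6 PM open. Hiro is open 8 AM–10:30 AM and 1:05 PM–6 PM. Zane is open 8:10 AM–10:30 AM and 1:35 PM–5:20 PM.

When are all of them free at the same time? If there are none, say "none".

Chen ∩ Beatriz: 08:50-10:30, 15:10-17:25.
Chen ∩ Beatriz ∩ Hiro: 08:50-10:30, 15:10-17:25.
Chen ∩ Beatriz ∩ Hiro ∩ Zane: 08:50-10:30, 15:10-17:20.

08:50-10:30, 15:10-17:20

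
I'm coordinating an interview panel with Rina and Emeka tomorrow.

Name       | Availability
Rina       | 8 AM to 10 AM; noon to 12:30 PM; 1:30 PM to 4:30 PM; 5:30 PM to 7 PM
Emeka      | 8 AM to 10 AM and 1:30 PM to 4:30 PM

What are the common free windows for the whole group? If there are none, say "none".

08:00-10:00, 13:30-16:30

Rina ∩ Emeka: 08:00-10:00, 13:30-16:30.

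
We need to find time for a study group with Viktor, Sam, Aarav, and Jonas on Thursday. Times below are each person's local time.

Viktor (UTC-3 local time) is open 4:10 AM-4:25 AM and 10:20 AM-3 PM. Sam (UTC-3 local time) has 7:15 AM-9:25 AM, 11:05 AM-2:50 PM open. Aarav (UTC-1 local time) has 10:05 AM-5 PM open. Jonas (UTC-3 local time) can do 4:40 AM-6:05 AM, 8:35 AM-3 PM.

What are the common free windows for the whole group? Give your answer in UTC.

Viktor in UTC: 07:10-07:25, 13:20-18:00 (add 3h to convert from UTC-3).
Sam in UTC: 10:15-12:25, 14:05-17:50 (add 3h to convert from UTC-3).
Aarav in UTC: 11:05-18:00 (add 1h to convert from UTC-1).
Jonas in UTC: 07:40-09:05, 11:35-18:00 (add 3h to convert from UTC-3).
Viktor ∩ Sam: 14:05-17:50.
Viktor ∩ Sam ∩ Aarav: 14:05-17:50.
Viktor ∩ Sam ∩ Aarav ∩ Jonas: 14:05-17:50.

14:05-17:50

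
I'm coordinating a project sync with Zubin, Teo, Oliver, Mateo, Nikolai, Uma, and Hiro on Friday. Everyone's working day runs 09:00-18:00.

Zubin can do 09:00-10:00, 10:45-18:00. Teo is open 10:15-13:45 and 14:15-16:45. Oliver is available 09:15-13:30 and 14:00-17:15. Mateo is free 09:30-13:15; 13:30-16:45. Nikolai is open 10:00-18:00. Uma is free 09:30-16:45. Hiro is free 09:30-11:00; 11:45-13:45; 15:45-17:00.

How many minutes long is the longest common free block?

Zubin ∩ Teo: 10:45-13:45, 14:15-16:45.
Zubin ∩ Teo ∩ Oliver: 10:45-13:30, 14:15-16:45.
Zubin ∩ Teo ∩ Oliver ∩ Mateo: 10:45-13:15, 14:15-16:45.
Zubin ∩ Teo ∩ Oliver ∩ Mateo ∩ Nikolai: 10:45-13:15, 14:15-16:45.
Zubin ∩ Teo ∩ Oliver ∩ Mateo ∩ Nikolai ∩ Uma: 10:45-13:15, 14:15-16:45.
Zubin ∩ Teo ∩ Oliver ∩ Mateo ∩ Nikolai ∩ Uma ∩ Hiro: 10:45-11:00, 11:45-13:15, 15:45-16:45.
The longest is 11:45-13:15 at 90 minutes.

90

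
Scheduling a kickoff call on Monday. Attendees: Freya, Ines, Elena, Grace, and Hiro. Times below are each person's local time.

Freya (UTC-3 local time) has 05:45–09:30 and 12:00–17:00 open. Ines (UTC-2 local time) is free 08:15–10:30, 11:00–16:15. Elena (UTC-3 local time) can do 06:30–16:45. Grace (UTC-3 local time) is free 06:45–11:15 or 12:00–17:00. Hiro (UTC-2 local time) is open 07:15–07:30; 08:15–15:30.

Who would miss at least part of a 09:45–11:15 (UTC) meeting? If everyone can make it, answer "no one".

Freya in UTC: 08:45-12:30, 15:00-20:00 (add 3h to convert from UTC-3).
Ines in UTC: 10:15-12:30, 13:00-18:15 (add 2h to convert from UTC-2).
Elena in UTC: 09:30-19:45 (add 3h to convert from UTC-3).
Grace in UTC: 09:45-14:15, 15:00-20:00 (add 3h to convert from UTC-3).
Hiro in UTC: 09:15-09:30, 10:15-17:30 (add 2h to convert from UTC-2).
Freya: free for 09:45-11:15. Ines: not fully free for 09:45-11:15. Elena: free for 09:45-11:15. Grace: free for 09:45-11:15. Hiro: not fully free for 09:45-11:15.

Hiro, Ines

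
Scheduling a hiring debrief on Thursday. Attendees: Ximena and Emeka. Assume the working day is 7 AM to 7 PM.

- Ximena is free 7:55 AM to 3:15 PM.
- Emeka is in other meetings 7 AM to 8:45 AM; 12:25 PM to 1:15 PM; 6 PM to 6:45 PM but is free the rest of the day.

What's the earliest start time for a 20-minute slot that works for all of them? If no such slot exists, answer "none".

Ximena free: 07:55-15:15.
Emeka free: 08:45-12:25, 13:15-18:00, 18:45-19:00 (invert busy blocks within the working day).
Ximena ∩ Emeka: 08:45-12:25, 13:15-15:15.
The first common window of at least 20 minutes is 08:45-12:25, so the earliest start is 08:45.

08:45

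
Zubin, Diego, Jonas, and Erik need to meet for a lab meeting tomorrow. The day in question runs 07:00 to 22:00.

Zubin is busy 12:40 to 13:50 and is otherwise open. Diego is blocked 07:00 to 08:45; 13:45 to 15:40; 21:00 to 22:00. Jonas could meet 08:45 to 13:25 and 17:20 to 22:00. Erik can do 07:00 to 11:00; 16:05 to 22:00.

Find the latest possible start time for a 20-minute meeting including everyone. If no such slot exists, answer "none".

Zubin free: 07:00-12:40, 13:50-22:00 (invert busy blocks within the working day).
Diego free: 08:45-13:45, 15:40-21:00 (invert busy blocks within the working day).
Jonas free: 08:45-13:25, 17:20-22:00.
Erik free: 07:00-11:00, 16:05-22:00.
Zubin ∩ Diego: 08:45-12:40, 15:40-21:00.
Zubin ∩ Diego ∩ Jonas: 08:45-12:40, 17:20-21:00.
Zubin ∩ Diego ∩ Jonas ∩ Erik: 08:45-11:00, 17:20-21:00.
The last common window of at least 20 minutes is 17:20-21:00; a 20-minute meeting can start as late as 20:40 and still end by 21:00.

20:40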